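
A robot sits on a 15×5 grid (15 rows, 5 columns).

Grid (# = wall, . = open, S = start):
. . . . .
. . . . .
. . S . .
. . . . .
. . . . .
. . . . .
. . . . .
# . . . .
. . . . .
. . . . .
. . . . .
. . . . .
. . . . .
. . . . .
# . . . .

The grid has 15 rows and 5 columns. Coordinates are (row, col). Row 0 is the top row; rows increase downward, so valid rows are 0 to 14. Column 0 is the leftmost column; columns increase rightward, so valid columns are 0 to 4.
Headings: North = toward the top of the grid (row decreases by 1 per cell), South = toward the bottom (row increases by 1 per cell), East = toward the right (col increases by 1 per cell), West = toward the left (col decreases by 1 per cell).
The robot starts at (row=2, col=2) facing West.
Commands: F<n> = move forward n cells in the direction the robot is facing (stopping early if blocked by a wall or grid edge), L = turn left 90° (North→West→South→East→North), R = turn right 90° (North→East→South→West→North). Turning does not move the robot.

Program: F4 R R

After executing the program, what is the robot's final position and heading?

Start: (row=2, col=2), facing West
  F4: move forward 2/4 (blocked), now at (row=2, col=0)
  R: turn right, now facing North
  R: turn right, now facing East
Final: (row=2, col=0), facing East

Answer: Final position: (row=2, col=0), facing East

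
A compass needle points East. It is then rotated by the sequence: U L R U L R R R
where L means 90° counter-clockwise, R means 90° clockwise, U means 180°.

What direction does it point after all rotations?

Start: East
  U (U-turn (180°)) -> West
  L (left (90° counter-clockwise)) -> South
  R (right (90° clockwise)) -> West
  U (U-turn (180°)) -> East
  L (left (90° counter-clockwise)) -> North
  R (right (90° clockwise)) -> East
  R (right (90° clockwise)) -> South
  R (right (90° clockwise)) -> West
Final: West

Answer: Final heading: West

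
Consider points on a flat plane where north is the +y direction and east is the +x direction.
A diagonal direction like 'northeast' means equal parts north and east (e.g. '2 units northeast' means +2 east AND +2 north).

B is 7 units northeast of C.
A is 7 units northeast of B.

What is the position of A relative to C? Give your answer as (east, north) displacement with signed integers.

Place C at the origin (east=0, north=0).
  B is 7 units northeast of C: delta (east=+7, north=+7); B at (east=7, north=7).
  A is 7 units northeast of B: delta (east=+7, north=+7); A at (east=14, north=14).
Therefore A relative to C: (east=14, north=14).

Answer: A is at (east=14, north=14) relative to C.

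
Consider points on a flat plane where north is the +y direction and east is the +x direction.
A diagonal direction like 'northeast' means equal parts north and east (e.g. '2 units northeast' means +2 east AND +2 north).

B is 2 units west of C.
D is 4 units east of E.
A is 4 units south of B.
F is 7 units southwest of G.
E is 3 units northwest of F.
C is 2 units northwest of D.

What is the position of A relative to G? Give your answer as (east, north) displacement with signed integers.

Place G at the origin (east=0, north=0).
  F is 7 units southwest of G: delta (east=-7, north=-7); F at (east=-7, north=-7).
  E is 3 units northwest of F: delta (east=-3, north=+3); E at (east=-10, north=-4).
  D is 4 units east of E: delta (east=+4, north=+0); D at (east=-6, north=-4).
  C is 2 units northwest of D: delta (east=-2, north=+2); C at (east=-8, north=-2).
  B is 2 units west of C: delta (east=-2, north=+0); B at (east=-10, north=-2).
  A is 4 units south of B: delta (east=+0, north=-4); A at (east=-10, north=-6).
Therefore A relative to G: (east=-10, north=-6).

Answer: A is at (east=-10, north=-6) relative to G.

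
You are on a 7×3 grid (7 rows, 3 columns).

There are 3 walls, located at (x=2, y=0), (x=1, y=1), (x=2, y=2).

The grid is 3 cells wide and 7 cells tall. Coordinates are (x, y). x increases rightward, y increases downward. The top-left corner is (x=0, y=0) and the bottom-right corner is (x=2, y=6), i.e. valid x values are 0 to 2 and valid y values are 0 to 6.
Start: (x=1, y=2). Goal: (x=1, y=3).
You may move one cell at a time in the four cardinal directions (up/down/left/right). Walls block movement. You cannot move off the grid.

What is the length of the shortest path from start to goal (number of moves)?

Answer: Shortest path length: 1

Derivation:
BFS from (x=1, y=2) until reaching (x=1, y=3):
  Distance 0: (x=1, y=2)
  Distance 1: (x=0, y=2), (x=1, y=3)  <- goal reached here
One shortest path (1 moves): (x=1, y=2) -> (x=1, y=3)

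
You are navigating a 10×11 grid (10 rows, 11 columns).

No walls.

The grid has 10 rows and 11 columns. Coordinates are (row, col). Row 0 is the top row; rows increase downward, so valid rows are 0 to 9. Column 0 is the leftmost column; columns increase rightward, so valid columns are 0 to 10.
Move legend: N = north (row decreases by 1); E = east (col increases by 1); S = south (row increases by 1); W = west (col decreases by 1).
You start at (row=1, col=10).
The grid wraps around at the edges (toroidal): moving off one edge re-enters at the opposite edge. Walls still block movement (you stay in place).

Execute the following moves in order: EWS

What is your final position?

Answer: Final position: (row=2, col=10)

Derivation:
Start: (row=1, col=10)
  E (east): (row=1, col=10) -> (row=1, col=0)
  W (west): (row=1, col=0) -> (row=1, col=10)
  S (south): (row=1, col=10) -> (row=2, col=10)
Final: (row=2, col=10)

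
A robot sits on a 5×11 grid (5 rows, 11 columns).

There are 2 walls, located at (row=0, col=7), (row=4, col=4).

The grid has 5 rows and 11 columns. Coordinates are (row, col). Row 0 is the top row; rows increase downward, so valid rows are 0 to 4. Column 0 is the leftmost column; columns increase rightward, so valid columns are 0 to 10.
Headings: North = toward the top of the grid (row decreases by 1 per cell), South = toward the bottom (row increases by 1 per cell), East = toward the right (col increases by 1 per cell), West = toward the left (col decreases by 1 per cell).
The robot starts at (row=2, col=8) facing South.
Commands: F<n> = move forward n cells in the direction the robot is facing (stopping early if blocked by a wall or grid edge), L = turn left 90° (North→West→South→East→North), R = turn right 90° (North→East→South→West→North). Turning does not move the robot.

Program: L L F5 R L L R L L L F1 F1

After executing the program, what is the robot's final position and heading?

Answer: Final position: (row=0, col=10), facing East

Derivation:
Start: (row=2, col=8), facing South
  L: turn left, now facing East
  L: turn left, now facing North
  F5: move forward 2/5 (blocked), now at (row=0, col=8)
  R: turn right, now facing East
  L: turn left, now facing North
  L: turn left, now facing West
  R: turn right, now facing North
  L: turn left, now facing West
  L: turn left, now facing South
  L: turn left, now facing East
  F1: move forward 1, now at (row=0, col=9)
  F1: move forward 1, now at (row=0, col=10)
Final: (row=0, col=10), facing East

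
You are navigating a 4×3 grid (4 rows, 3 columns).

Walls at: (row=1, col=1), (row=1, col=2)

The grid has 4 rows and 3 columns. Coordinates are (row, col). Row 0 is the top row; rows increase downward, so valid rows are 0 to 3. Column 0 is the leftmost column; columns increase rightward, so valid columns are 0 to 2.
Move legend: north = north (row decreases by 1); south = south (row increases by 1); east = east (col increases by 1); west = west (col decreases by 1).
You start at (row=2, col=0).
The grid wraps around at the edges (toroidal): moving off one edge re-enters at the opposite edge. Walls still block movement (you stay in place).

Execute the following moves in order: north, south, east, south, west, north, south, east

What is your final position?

Start: (row=2, col=0)
  north (north): (row=2, col=0) -> (row=1, col=0)
  south (south): (row=1, col=0) -> (row=2, col=0)
  east (east): (row=2, col=0) -> (row=2, col=1)
  south (south): (row=2, col=1) -> (row=3, col=1)
  west (west): (row=3, col=1) -> (row=3, col=0)
  north (north): (row=3, col=0) -> (row=2, col=0)
  south (south): (row=2, col=0) -> (row=3, col=0)
  east (east): (row=3, col=0) -> (row=3, col=1)
Final: (row=3, col=1)

Answer: Final position: (row=3, col=1)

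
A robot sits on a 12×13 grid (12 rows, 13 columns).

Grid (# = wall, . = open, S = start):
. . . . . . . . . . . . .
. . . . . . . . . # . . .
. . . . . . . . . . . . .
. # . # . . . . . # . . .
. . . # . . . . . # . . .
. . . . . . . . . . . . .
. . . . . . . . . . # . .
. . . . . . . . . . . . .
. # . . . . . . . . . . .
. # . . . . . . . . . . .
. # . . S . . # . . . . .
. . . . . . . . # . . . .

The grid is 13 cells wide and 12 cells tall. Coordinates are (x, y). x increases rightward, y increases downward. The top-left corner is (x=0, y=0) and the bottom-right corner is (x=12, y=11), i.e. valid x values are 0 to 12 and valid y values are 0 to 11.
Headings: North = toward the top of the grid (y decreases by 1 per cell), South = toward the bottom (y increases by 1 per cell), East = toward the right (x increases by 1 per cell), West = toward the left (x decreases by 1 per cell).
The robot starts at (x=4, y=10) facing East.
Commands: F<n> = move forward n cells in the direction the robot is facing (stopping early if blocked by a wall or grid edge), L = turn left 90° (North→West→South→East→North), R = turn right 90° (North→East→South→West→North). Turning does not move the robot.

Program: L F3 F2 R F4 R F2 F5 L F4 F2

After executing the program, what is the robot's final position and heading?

Answer: Final position: (x=12, y=10), facing East

Derivation:
Start: (x=4, y=10), facing East
  L: turn left, now facing North
  F3: move forward 3, now at (x=4, y=7)
  F2: move forward 2, now at (x=4, y=5)
  R: turn right, now facing East
  F4: move forward 4, now at (x=8, y=5)
  R: turn right, now facing South
  F2: move forward 2, now at (x=8, y=7)
  F5: move forward 3/5 (blocked), now at (x=8, y=10)
  L: turn left, now facing East
  F4: move forward 4, now at (x=12, y=10)
  F2: move forward 0/2 (blocked), now at (x=12, y=10)
Final: (x=12, y=10), facing East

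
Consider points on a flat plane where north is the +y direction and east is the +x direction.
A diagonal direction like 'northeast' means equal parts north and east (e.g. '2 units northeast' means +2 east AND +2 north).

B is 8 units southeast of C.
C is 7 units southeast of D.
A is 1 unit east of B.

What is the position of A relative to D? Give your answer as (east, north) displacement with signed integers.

Answer: A is at (east=16, north=-15) relative to D.

Derivation:
Place D at the origin (east=0, north=0).
  C is 7 units southeast of D: delta (east=+7, north=-7); C at (east=7, north=-7).
  B is 8 units southeast of C: delta (east=+8, north=-8); B at (east=15, north=-15).
  A is 1 unit east of B: delta (east=+1, north=+0); A at (east=16, north=-15).
Therefore A relative to D: (east=16, north=-15).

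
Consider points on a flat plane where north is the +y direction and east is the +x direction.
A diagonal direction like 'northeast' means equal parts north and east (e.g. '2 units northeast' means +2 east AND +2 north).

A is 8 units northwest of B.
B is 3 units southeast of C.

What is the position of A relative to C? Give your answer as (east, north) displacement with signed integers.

Answer: A is at (east=-5, north=5) relative to C.

Derivation:
Place C at the origin (east=0, north=0).
  B is 3 units southeast of C: delta (east=+3, north=-3); B at (east=3, north=-3).
  A is 8 units northwest of B: delta (east=-8, north=+8); A at (east=-5, north=5).
Therefore A relative to C: (east=-5, north=5).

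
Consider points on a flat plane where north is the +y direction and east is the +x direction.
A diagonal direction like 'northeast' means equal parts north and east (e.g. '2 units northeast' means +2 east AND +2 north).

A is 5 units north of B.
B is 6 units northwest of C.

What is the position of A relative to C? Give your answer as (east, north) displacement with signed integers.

Answer: A is at (east=-6, north=11) relative to C.

Derivation:
Place C at the origin (east=0, north=0).
  B is 6 units northwest of C: delta (east=-6, north=+6); B at (east=-6, north=6).
  A is 5 units north of B: delta (east=+0, north=+5); A at (east=-6, north=11).
Therefore A relative to C: (east=-6, north=11).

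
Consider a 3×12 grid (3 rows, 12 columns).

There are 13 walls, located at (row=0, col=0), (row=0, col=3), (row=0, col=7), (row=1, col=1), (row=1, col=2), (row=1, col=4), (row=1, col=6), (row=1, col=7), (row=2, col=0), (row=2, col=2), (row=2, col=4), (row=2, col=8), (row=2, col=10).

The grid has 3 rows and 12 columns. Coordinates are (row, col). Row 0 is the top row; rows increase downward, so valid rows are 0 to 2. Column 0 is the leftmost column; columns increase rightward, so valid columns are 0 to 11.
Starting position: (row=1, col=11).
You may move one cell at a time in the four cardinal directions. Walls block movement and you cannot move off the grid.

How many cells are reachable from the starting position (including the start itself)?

BFS flood-fill from (row=1, col=11):
  Distance 0: (row=1, col=11)
  Distance 1: (row=0, col=11), (row=1, col=10), (row=2, col=11)
  Distance 2: (row=0, col=10), (row=1, col=9)
  Distance 3: (row=0, col=9), (row=1, col=8), (row=2, col=9)
  Distance 4: (row=0, col=8)
Total reachable: 10 (grid has 23 open cells total)

Answer: Reachable cells: 10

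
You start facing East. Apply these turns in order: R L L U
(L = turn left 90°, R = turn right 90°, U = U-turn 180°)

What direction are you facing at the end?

Answer: Final heading: South

Derivation:
Start: East
  R (right (90° clockwise)) -> South
  L (left (90° counter-clockwise)) -> East
  L (left (90° counter-clockwise)) -> North
  U (U-turn (180°)) -> South
Final: South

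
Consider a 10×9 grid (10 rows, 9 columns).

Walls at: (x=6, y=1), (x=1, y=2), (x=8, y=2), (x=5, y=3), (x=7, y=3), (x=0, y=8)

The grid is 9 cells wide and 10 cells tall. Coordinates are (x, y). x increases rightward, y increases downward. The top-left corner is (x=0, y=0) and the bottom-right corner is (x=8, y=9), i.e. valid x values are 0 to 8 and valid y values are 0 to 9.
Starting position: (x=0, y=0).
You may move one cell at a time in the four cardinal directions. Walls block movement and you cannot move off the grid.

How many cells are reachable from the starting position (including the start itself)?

BFS flood-fill from (x=0, y=0):
  Distance 0: (x=0, y=0)
  Distance 1: (x=1, y=0), (x=0, y=1)
  Distance 2: (x=2, y=0), (x=1, y=1), (x=0, y=2)
  Distance 3: (x=3, y=0), (x=2, y=1), (x=0, y=3)
  Distance 4: (x=4, y=0), (x=3, y=1), (x=2, y=2), (x=1, y=3), (x=0, y=4)
  Distance 5: (x=5, y=0), (x=4, y=1), (x=3, y=2), (x=2, y=3), (x=1, y=4), (x=0, y=5)
  Distance 6: (x=6, y=0), (x=5, y=1), (x=4, y=2), (x=3, y=3), (x=2, y=4), (x=1, y=5), (x=0, y=6)
  Distance 7: (x=7, y=0), (x=5, y=2), (x=4, y=3), (x=3, y=4), (x=2, y=5), (x=1, y=6), (x=0, y=7)
  Distance 8: (x=8, y=0), (x=7, y=1), (x=6, y=2), (x=4, y=4), (x=3, y=5), (x=2, y=6), (x=1, y=7)
  Distance 9: (x=8, y=1), (x=7, y=2), (x=6, y=3), (x=5, y=4), (x=4, y=5), (x=3, y=6), (x=2, y=7), (x=1, y=8)
  Distance 10: (x=6, y=4), (x=5, y=5), (x=4, y=6), (x=3, y=7), (x=2, y=8), (x=1, y=9)
  Distance 11: (x=7, y=4), (x=6, y=5), (x=5, y=6), (x=4, y=7), (x=3, y=8), (x=0, y=9), (x=2, y=9)
  Distance 12: (x=8, y=4), (x=7, y=5), (x=6, y=6), (x=5, y=7), (x=4, y=8), (x=3, y=9)
  Distance 13: (x=8, y=3), (x=8, y=5), (x=7, y=6), (x=6, y=7), (x=5, y=8), (x=4, y=9)
  Distance 14: (x=8, y=6), (x=7, y=7), (x=6, y=8), (x=5, y=9)
  Distance 15: (x=8, y=7), (x=7, y=8), (x=6, y=9)
  Distance 16: (x=8, y=8), (x=7, y=9)
  Distance 17: (x=8, y=9)
Total reachable: 84 (grid has 84 open cells total)

Answer: Reachable cells: 84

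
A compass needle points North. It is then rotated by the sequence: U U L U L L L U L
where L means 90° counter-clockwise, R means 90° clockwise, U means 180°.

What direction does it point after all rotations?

Answer: Final heading: West

Derivation:
Start: North
  U (U-turn (180°)) -> South
  U (U-turn (180°)) -> North
  L (left (90° counter-clockwise)) -> West
  U (U-turn (180°)) -> East
  L (left (90° counter-clockwise)) -> North
  L (left (90° counter-clockwise)) -> West
  L (left (90° counter-clockwise)) -> South
  U (U-turn (180°)) -> North
  L (left (90° counter-clockwise)) -> West
Final: West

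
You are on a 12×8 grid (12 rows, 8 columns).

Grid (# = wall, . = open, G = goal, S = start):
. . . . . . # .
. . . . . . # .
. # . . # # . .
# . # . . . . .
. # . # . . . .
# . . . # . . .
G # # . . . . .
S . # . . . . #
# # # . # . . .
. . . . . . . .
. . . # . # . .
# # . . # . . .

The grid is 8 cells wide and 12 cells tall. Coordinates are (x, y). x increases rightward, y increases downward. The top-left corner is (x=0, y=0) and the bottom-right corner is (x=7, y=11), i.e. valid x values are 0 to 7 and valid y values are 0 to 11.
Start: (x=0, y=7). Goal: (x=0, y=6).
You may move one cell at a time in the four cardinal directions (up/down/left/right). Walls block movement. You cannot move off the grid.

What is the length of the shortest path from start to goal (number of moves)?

BFS from (x=0, y=7) until reaching (x=0, y=6):
  Distance 0: (x=0, y=7)
  Distance 1: (x=0, y=6), (x=1, y=7)  <- goal reached here
One shortest path (1 moves): (x=0, y=7) -> (x=0, y=6)

Answer: Shortest path length: 1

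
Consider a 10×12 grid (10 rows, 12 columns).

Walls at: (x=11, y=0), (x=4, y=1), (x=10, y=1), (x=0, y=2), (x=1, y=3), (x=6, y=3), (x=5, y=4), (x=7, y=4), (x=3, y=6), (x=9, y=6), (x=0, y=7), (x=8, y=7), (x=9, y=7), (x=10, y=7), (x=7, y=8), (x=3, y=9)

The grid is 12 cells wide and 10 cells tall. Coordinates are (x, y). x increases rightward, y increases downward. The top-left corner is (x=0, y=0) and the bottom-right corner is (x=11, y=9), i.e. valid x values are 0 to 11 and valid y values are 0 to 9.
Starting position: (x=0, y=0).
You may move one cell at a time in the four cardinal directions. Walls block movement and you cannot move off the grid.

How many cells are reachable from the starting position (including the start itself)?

Answer: Reachable cells: 104

Derivation:
BFS flood-fill from (x=0, y=0):
  Distance 0: (x=0, y=0)
  Distance 1: (x=1, y=0), (x=0, y=1)
  Distance 2: (x=2, y=0), (x=1, y=1)
  Distance 3: (x=3, y=0), (x=2, y=1), (x=1, y=2)
  Distance 4: (x=4, y=0), (x=3, y=1), (x=2, y=2)
  Distance 5: (x=5, y=0), (x=3, y=2), (x=2, y=3)
  Distance 6: (x=6, y=0), (x=5, y=1), (x=4, y=2), (x=3, y=3), (x=2, y=4)
  Distance 7: (x=7, y=0), (x=6, y=1), (x=5, y=2), (x=4, y=3), (x=1, y=4), (x=3, y=4), (x=2, y=5)
  Distance 8: (x=8, y=0), (x=7, y=1), (x=6, y=2), (x=5, y=3), (x=0, y=4), (x=4, y=4), (x=1, y=5), (x=3, y=5), (x=2, y=6)
  Distance 9: (x=9, y=0), (x=8, y=1), (x=7, y=2), (x=0, y=3), (x=0, y=5), (x=4, y=5), (x=1, y=6), (x=2, y=7)
  Distance 10: (x=10, y=0), (x=9, y=1), (x=8, y=2), (x=7, y=3), (x=5, y=5), (x=0, y=6), (x=4, y=6), (x=1, y=7), (x=3, y=7), (x=2, y=8)
  Distance 11: (x=9, y=2), (x=8, y=3), (x=6, y=5), (x=5, y=6), (x=4, y=7), (x=1, y=8), (x=3, y=8), (x=2, y=9)
  Distance 12: (x=10, y=2), (x=9, y=3), (x=6, y=4), (x=8, y=4), (x=7, y=5), (x=6, y=6), (x=5, y=7), (x=0, y=8), (x=4, y=8), (x=1, y=9)
  Distance 13: (x=11, y=2), (x=10, y=3), (x=9, y=4), (x=8, y=5), (x=7, y=6), (x=6, y=7), (x=5, y=8), (x=0, y=9), (x=4, y=9)
  Distance 14: (x=11, y=1), (x=11, y=3), (x=10, y=4), (x=9, y=5), (x=8, y=6), (x=7, y=7), (x=6, y=8), (x=5, y=9)
  Distance 15: (x=11, y=4), (x=10, y=5), (x=6, y=9)
  Distance 16: (x=11, y=5), (x=10, y=6), (x=7, y=9)
  Distance 17: (x=11, y=6), (x=8, y=9)
  Distance 18: (x=11, y=7), (x=8, y=8), (x=9, y=9)
  Distance 19: (x=9, y=8), (x=11, y=8), (x=10, y=9)
  Distance 20: (x=10, y=8), (x=11, y=9)
Total reachable: 104 (grid has 104 open cells total)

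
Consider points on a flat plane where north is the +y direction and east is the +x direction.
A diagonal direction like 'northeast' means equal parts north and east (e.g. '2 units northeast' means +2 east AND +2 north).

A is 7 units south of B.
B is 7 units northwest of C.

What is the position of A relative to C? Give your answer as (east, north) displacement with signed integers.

Answer: A is at (east=-7, north=0) relative to C.

Derivation:
Place C at the origin (east=0, north=0).
  B is 7 units northwest of C: delta (east=-7, north=+7); B at (east=-7, north=7).
  A is 7 units south of B: delta (east=+0, north=-7); A at (east=-7, north=0).
Therefore A relative to C: (east=-7, north=0).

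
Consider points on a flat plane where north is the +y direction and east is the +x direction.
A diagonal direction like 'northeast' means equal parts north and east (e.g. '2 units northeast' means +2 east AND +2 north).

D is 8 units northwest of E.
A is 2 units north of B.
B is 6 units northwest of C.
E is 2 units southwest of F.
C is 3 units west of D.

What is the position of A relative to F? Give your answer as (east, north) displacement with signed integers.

Answer: A is at (east=-19, north=14) relative to F.

Derivation:
Place F at the origin (east=0, north=0).
  E is 2 units southwest of F: delta (east=-2, north=-2); E at (east=-2, north=-2).
  D is 8 units northwest of E: delta (east=-8, north=+8); D at (east=-10, north=6).
  C is 3 units west of D: delta (east=-3, north=+0); C at (east=-13, north=6).
  B is 6 units northwest of C: delta (east=-6, north=+6); B at (east=-19, north=12).
  A is 2 units north of B: delta (east=+0, north=+2); A at (east=-19, north=14).
Therefore A relative to F: (east=-19, north=14).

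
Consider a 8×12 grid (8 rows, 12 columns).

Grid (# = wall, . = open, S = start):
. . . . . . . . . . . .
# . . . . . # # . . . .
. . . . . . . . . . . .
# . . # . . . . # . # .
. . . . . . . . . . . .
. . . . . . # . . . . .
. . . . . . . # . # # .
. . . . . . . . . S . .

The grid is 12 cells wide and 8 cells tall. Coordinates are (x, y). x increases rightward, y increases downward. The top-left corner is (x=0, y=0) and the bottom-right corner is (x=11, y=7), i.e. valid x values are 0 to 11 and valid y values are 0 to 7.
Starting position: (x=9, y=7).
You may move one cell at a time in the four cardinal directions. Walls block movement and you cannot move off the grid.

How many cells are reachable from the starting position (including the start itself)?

Answer: Reachable cells: 85

Derivation:
BFS flood-fill from (x=9, y=7):
  Distance 0: (x=9, y=7)
  Distance 1: (x=8, y=7), (x=10, y=7)
  Distance 2: (x=8, y=6), (x=7, y=7), (x=11, y=7)
  Distance 3: (x=8, y=5), (x=11, y=6), (x=6, y=7)
  Distance 4: (x=8, y=4), (x=7, y=5), (x=9, y=5), (x=11, y=5), (x=6, y=6), (x=5, y=7)
  Distance 5: (x=7, y=4), (x=9, y=4), (x=11, y=4), (x=10, y=5), (x=5, y=6), (x=4, y=7)
  Distance 6: (x=7, y=3), (x=9, y=3), (x=11, y=3), (x=6, y=4), (x=10, y=4), (x=5, y=5), (x=4, y=6), (x=3, y=7)
  Distance 7: (x=7, y=2), (x=9, y=2), (x=11, y=2), (x=6, y=3), (x=5, y=4), (x=4, y=5), (x=3, y=6), (x=2, y=7)
  Distance 8: (x=9, y=1), (x=11, y=1), (x=6, y=2), (x=8, y=2), (x=10, y=2), (x=5, y=3), (x=4, y=4), (x=3, y=5), (x=2, y=6), (x=1, y=7)
  Distance 9: (x=9, y=0), (x=11, y=0), (x=8, y=1), (x=10, y=1), (x=5, y=2), (x=4, y=3), (x=3, y=4), (x=2, y=5), (x=1, y=6), (x=0, y=7)
  Distance 10: (x=8, y=0), (x=10, y=0), (x=5, y=1), (x=4, y=2), (x=2, y=4), (x=1, y=5), (x=0, y=6)
  Distance 11: (x=5, y=0), (x=7, y=0), (x=4, y=1), (x=3, y=2), (x=2, y=3), (x=1, y=4), (x=0, y=5)
  Distance 12: (x=4, y=0), (x=6, y=0), (x=3, y=1), (x=2, y=2), (x=1, y=3), (x=0, y=4)
  Distance 13: (x=3, y=0), (x=2, y=1), (x=1, y=2)
  Distance 14: (x=2, y=0), (x=1, y=1), (x=0, y=2)
  Distance 15: (x=1, y=0)
  Distance 16: (x=0, y=0)
Total reachable: 85 (grid has 85 open cells total)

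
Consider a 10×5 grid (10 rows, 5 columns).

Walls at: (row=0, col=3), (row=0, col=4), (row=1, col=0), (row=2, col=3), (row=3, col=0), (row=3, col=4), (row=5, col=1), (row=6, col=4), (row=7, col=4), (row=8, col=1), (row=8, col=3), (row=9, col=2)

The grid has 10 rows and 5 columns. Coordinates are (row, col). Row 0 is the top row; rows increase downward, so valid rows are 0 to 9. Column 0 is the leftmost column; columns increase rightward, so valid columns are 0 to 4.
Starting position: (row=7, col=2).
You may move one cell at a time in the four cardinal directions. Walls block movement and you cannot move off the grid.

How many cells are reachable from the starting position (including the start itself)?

BFS flood-fill from (row=7, col=2):
  Distance 0: (row=7, col=2)
  Distance 1: (row=6, col=2), (row=7, col=1), (row=7, col=3), (row=8, col=2)
  Distance 2: (row=5, col=2), (row=6, col=1), (row=6, col=3), (row=7, col=0)
  Distance 3: (row=4, col=2), (row=5, col=3), (row=6, col=0), (row=8, col=0)
  Distance 4: (row=3, col=2), (row=4, col=1), (row=4, col=3), (row=5, col=0), (row=5, col=4), (row=9, col=0)
  Distance 5: (row=2, col=2), (row=3, col=1), (row=3, col=3), (row=4, col=0), (row=4, col=4), (row=9, col=1)
  Distance 6: (row=1, col=2), (row=2, col=1)
  Distance 7: (row=0, col=2), (row=1, col=1), (row=1, col=3), (row=2, col=0)
  Distance 8: (row=0, col=1), (row=1, col=4)
  Distance 9: (row=0, col=0), (row=2, col=4)
Total reachable: 35 (grid has 38 open cells total)

Answer: Reachable cells: 35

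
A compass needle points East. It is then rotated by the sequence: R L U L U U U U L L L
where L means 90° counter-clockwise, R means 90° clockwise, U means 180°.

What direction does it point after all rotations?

Answer: Final heading: West

Derivation:
Start: East
  R (right (90° clockwise)) -> South
  L (left (90° counter-clockwise)) -> East
  U (U-turn (180°)) -> West
  L (left (90° counter-clockwise)) -> South
  U (U-turn (180°)) -> North
  U (U-turn (180°)) -> South
  U (U-turn (180°)) -> North
  U (U-turn (180°)) -> South
  L (left (90° counter-clockwise)) -> East
  L (left (90° counter-clockwise)) -> North
  L (left (90° counter-clockwise)) -> West
Final: West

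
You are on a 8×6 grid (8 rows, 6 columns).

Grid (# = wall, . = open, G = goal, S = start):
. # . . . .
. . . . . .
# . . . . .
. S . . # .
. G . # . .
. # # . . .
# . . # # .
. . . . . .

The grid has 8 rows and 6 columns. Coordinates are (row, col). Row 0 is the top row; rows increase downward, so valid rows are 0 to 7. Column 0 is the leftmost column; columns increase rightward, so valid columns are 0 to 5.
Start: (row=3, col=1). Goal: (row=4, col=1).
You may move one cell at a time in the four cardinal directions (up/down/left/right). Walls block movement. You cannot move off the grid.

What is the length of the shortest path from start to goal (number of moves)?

Answer: Shortest path length: 1

Derivation:
BFS from (row=3, col=1) until reaching (row=4, col=1):
  Distance 0: (row=3, col=1)
  Distance 1: (row=2, col=1), (row=3, col=0), (row=3, col=2), (row=4, col=1)  <- goal reached here
One shortest path (1 moves): (row=3, col=1) -> (row=4, col=1)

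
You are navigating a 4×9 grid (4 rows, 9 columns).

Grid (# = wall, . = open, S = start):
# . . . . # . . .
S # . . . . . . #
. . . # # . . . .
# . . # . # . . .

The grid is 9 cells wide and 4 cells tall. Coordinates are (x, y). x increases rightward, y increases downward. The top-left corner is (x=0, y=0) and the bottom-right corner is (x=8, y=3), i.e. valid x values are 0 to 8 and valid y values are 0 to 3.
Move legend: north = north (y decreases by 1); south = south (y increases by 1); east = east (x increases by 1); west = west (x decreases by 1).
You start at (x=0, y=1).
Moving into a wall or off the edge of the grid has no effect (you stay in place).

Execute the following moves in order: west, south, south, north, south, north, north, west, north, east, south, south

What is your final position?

Answer: Final position: (x=0, y=2)

Derivation:
Start: (x=0, y=1)
  west (west): blocked, stay at (x=0, y=1)
  south (south): (x=0, y=1) -> (x=0, y=2)
  south (south): blocked, stay at (x=0, y=2)
  north (north): (x=0, y=2) -> (x=0, y=1)
  south (south): (x=0, y=1) -> (x=0, y=2)
  north (north): (x=0, y=2) -> (x=0, y=1)
  north (north): blocked, stay at (x=0, y=1)
  west (west): blocked, stay at (x=0, y=1)
  north (north): blocked, stay at (x=0, y=1)
  east (east): blocked, stay at (x=0, y=1)
  south (south): (x=0, y=1) -> (x=0, y=2)
  south (south): blocked, stay at (x=0, y=2)
Final: (x=0, y=2)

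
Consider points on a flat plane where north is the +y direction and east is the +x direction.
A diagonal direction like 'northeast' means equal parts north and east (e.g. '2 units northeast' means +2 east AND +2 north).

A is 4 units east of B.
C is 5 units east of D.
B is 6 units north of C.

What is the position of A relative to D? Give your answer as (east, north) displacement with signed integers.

Place D at the origin (east=0, north=0).
  C is 5 units east of D: delta (east=+5, north=+0); C at (east=5, north=0).
  B is 6 units north of C: delta (east=+0, north=+6); B at (east=5, north=6).
  A is 4 units east of B: delta (east=+4, north=+0); A at (east=9, north=6).
Therefore A relative to D: (east=9, north=6).

Answer: A is at (east=9, north=6) relative to D.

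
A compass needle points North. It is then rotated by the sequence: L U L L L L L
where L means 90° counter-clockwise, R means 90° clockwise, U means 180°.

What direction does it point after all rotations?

Answer: Final heading: North

Derivation:
Start: North
  L (left (90° counter-clockwise)) -> West
  U (U-turn (180°)) -> East
  L (left (90° counter-clockwise)) -> North
  L (left (90° counter-clockwise)) -> West
  L (left (90° counter-clockwise)) -> South
  L (left (90° counter-clockwise)) -> East
  L (left (90° counter-clockwise)) -> North
Final: North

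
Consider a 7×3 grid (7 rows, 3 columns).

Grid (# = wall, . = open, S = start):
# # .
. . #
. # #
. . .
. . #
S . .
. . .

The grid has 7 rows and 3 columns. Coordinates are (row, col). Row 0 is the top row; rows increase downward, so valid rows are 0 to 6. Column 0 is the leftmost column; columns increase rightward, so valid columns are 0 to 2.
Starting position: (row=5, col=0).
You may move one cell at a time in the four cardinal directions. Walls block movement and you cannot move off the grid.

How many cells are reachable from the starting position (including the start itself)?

Answer: Reachable cells: 14

Derivation:
BFS flood-fill from (row=5, col=0):
  Distance 0: (row=5, col=0)
  Distance 1: (row=4, col=0), (row=5, col=1), (row=6, col=0)
  Distance 2: (row=3, col=0), (row=4, col=1), (row=5, col=2), (row=6, col=1)
  Distance 3: (row=2, col=0), (row=3, col=1), (row=6, col=2)
  Distance 4: (row=1, col=0), (row=3, col=2)
  Distance 5: (row=1, col=1)
Total reachable: 14 (grid has 15 open cells total)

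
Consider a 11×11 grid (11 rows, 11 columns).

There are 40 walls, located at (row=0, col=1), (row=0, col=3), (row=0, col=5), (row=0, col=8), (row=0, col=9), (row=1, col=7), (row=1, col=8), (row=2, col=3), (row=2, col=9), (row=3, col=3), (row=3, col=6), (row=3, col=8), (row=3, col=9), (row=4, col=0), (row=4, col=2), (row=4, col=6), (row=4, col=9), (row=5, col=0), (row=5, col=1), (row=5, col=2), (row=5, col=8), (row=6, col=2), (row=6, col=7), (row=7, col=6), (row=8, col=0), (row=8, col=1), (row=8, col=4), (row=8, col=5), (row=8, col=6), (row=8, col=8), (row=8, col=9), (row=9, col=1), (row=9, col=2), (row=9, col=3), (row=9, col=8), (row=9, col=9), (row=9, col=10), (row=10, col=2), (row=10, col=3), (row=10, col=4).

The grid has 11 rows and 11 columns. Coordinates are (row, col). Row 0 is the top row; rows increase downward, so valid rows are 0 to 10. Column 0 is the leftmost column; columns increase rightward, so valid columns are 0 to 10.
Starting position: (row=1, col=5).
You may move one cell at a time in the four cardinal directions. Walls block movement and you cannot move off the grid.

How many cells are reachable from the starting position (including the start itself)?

BFS flood-fill from (row=1, col=5):
  Distance 0: (row=1, col=5)
  Distance 1: (row=1, col=4), (row=1, col=6), (row=2, col=5)
  Distance 2: (row=0, col=4), (row=0, col=6), (row=1, col=3), (row=2, col=4), (row=2, col=6), (row=3, col=5)
  Distance 3: (row=0, col=7), (row=1, col=2), (row=2, col=7), (row=3, col=4), (row=4, col=5)
  Distance 4: (row=0, col=2), (row=1, col=1), (row=2, col=2), (row=2, col=8), (row=3, col=7), (row=4, col=4), (row=5, col=5)
  Distance 5: (row=1, col=0), (row=2, col=1), (row=3, col=2), (row=4, col=3), (row=4, col=7), (row=5, col=4), (row=5, col=6), (row=6, col=5)
  Distance 6: (row=0, col=0), (row=2, col=0), (row=3, col=1), (row=4, col=8), (row=5, col=3), (row=5, col=7), (row=6, col=4), (row=6, col=6), (row=7, col=5)
  Distance 7: (row=3, col=0), (row=4, col=1), (row=6, col=3), (row=7, col=4)
  Distance 8: (row=7, col=3)
  Distance 9: (row=7, col=2), (row=8, col=3)
  Distance 10: (row=7, col=1), (row=8, col=2)
  Distance 11: (row=6, col=1), (row=7, col=0)
  Distance 12: (row=6, col=0)
Total reachable: 51 (grid has 81 open cells total)

Answer: Reachable cells: 51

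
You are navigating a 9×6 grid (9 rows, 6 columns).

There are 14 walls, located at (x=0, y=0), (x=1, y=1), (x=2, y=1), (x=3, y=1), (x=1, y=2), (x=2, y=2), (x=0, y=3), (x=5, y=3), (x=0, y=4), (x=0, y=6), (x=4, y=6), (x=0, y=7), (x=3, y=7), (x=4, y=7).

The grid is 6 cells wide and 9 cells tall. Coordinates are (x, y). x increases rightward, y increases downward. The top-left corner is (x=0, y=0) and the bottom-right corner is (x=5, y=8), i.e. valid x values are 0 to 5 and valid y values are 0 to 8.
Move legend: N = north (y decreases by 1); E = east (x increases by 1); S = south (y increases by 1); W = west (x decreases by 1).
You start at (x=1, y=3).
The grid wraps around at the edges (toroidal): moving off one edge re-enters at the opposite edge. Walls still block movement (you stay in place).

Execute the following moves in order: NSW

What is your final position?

Answer: Final position: (x=1, y=4)

Derivation:
Start: (x=1, y=3)
  N (north): blocked, stay at (x=1, y=3)
  S (south): (x=1, y=3) -> (x=1, y=4)
  W (west): blocked, stay at (x=1, y=4)
Final: (x=1, y=4)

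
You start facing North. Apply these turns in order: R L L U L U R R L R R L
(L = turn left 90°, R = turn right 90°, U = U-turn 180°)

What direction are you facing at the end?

Answer: Final heading: North

Derivation:
Start: North
  R (right (90° clockwise)) -> East
  L (left (90° counter-clockwise)) -> North
  L (left (90° counter-clockwise)) -> West
  U (U-turn (180°)) -> East
  L (left (90° counter-clockwise)) -> North
  U (U-turn (180°)) -> South
  R (right (90° clockwise)) -> West
  R (right (90° clockwise)) -> North
  L (left (90° counter-clockwise)) -> West
  R (right (90° clockwise)) -> North
  R (right (90° clockwise)) -> East
  L (left (90° counter-clockwise)) -> North
Final: North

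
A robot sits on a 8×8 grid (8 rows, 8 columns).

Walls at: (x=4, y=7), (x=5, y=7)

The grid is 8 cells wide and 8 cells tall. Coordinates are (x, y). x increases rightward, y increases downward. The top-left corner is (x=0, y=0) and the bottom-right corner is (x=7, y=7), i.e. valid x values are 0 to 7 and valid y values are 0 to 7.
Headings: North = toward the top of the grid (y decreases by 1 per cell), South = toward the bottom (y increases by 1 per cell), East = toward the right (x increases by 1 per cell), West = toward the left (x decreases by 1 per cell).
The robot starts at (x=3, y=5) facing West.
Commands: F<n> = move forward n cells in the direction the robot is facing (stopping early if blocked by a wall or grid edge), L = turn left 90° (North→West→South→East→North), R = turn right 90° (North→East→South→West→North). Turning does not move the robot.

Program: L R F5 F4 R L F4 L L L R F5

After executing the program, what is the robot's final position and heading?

Answer: Final position: (x=5, y=5), facing East

Derivation:
Start: (x=3, y=5), facing West
  L: turn left, now facing South
  R: turn right, now facing West
  F5: move forward 3/5 (blocked), now at (x=0, y=5)
  F4: move forward 0/4 (blocked), now at (x=0, y=5)
  R: turn right, now facing North
  L: turn left, now facing West
  F4: move forward 0/4 (blocked), now at (x=0, y=5)
  L: turn left, now facing South
  L: turn left, now facing East
  L: turn left, now facing North
  R: turn right, now facing East
  F5: move forward 5, now at (x=5, y=5)
Final: (x=5, y=5), facing East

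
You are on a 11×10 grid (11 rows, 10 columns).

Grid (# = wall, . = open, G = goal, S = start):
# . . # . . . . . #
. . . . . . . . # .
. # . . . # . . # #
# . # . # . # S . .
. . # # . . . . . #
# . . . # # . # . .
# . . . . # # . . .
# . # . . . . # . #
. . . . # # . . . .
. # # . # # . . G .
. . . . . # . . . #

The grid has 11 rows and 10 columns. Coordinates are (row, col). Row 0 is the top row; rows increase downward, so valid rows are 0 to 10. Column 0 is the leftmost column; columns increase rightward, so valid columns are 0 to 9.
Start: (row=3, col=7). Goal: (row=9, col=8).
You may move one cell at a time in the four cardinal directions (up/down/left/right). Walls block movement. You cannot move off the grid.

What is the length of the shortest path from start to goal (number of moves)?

BFS from (row=3, col=7) until reaching (row=9, col=8):
  Distance 0: (row=3, col=7)
  Distance 1: (row=2, col=7), (row=3, col=8), (row=4, col=7)
  Distance 2: (row=1, col=7), (row=2, col=6), (row=3, col=9), (row=4, col=6), (row=4, col=8)
  Distance 3: (row=0, col=7), (row=1, col=6), (row=4, col=5), (row=5, col=6), (row=5, col=8)
  Distance 4: (row=0, col=6), (row=0, col=8), (row=1, col=5), (row=3, col=5), (row=4, col=4), (row=5, col=9), (row=6, col=8)
  Distance 5: (row=0, col=5), (row=1, col=4), (row=6, col=7), (row=6, col=9), (row=7, col=8)
  Distance 6: (row=0, col=4), (row=1, col=3), (row=2, col=4), (row=8, col=8)
  Distance 7: (row=1, col=2), (row=2, col=3), (row=8, col=7), (row=8, col=9), (row=9, col=8)  <- goal reached here
One shortest path (7 moves): (row=3, col=7) -> (row=3, col=8) -> (row=4, col=8) -> (row=5, col=8) -> (row=6, col=8) -> (row=7, col=8) -> (row=8, col=8) -> (row=9, col=8)

Answer: Shortest path length: 7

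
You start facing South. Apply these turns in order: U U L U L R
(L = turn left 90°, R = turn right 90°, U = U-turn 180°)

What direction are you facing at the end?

Answer: Final heading: West

Derivation:
Start: South
  U (U-turn (180°)) -> North
  U (U-turn (180°)) -> South
  L (left (90° counter-clockwise)) -> East
  U (U-turn (180°)) -> West
  L (left (90° counter-clockwise)) -> South
  R (right (90° clockwise)) -> West
Final: West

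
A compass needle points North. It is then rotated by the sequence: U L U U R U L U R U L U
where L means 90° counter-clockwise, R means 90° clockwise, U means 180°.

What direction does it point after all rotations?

Start: North
  U (U-turn (180°)) -> South
  L (left (90° counter-clockwise)) -> East
  U (U-turn (180°)) -> West
  U (U-turn (180°)) -> East
  R (right (90° clockwise)) -> South
  U (U-turn (180°)) -> North
  L (left (90° counter-clockwise)) -> West
  U (U-turn (180°)) -> East
  R (right (90° clockwise)) -> South
  U (U-turn (180°)) -> North
  L (left (90° counter-clockwise)) -> West
  U (U-turn (180°)) -> East
Final: East

Answer: Final heading: East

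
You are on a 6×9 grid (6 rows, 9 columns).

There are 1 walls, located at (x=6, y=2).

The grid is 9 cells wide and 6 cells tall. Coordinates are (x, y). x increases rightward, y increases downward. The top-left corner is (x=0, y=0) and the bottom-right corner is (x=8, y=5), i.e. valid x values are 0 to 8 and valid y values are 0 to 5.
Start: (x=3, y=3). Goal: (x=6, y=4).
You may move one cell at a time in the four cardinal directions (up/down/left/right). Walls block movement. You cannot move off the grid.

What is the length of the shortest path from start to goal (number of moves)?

BFS from (x=3, y=3) until reaching (x=6, y=4):
  Distance 0: (x=3, y=3)
  Distance 1: (x=3, y=2), (x=2, y=3), (x=4, y=3), (x=3, y=4)
  Distance 2: (x=3, y=1), (x=2, y=2), (x=4, y=2), (x=1, y=3), (x=5, y=3), (x=2, y=4), (x=4, y=4), (x=3, y=5)
  Distance 3: (x=3, y=0), (x=2, y=1), (x=4, y=1), (x=1, y=2), (x=5, y=2), (x=0, y=3), (x=6, y=3), (x=1, y=4), (x=5, y=4), (x=2, y=5), (x=4, y=5)
  Distance 4: (x=2, y=0), (x=4, y=0), (x=1, y=1), (x=5, y=1), (x=0, y=2), (x=7, y=3), (x=0, y=4), (x=6, y=4), (x=1, y=5), (x=5, y=5)  <- goal reached here
One shortest path (4 moves): (x=3, y=3) -> (x=4, y=3) -> (x=5, y=3) -> (x=6, y=3) -> (x=6, y=4)

Answer: Shortest path length: 4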